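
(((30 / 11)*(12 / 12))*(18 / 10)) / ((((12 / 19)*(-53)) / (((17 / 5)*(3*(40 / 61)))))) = -34884 / 35563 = -0.98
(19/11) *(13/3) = 247/33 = 7.48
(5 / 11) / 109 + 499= 598306 / 1199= 499.00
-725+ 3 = -722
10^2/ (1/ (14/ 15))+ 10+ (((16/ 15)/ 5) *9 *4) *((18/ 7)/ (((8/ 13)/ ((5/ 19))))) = 222998/ 1995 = 111.78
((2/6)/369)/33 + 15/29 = 547994/1059399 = 0.52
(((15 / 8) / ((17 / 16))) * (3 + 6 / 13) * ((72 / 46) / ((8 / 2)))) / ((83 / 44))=534600 / 421889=1.27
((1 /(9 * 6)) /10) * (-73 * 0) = 0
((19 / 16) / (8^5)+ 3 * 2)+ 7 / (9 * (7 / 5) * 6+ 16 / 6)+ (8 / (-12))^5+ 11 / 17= 8397033506003 / 1271344398336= 6.60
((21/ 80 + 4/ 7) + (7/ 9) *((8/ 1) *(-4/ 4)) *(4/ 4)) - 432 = -2204437/ 5040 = -437.39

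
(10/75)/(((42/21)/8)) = 8/15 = 0.53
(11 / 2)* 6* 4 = 132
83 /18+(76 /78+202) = 48575 /234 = 207.59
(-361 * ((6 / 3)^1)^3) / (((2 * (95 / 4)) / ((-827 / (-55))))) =-251408 / 275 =-914.21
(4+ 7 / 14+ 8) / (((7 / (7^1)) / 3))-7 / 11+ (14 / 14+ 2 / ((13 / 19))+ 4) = 12809 / 286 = 44.79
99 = 99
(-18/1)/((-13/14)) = 252/13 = 19.38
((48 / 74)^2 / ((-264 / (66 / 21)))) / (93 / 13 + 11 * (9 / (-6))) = 416 / 776223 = 0.00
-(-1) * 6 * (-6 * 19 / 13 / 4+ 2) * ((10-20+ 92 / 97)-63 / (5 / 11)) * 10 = 2148330 / 1261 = 1703.67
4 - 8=-4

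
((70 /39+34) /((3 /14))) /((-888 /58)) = -141694 /12987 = -10.91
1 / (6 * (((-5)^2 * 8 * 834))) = 1 / 1000800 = 0.00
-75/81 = -25/27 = -0.93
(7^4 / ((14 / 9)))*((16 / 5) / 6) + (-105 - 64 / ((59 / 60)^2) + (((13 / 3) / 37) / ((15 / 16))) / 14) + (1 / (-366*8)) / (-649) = 56800271845763 / 87114169296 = 652.02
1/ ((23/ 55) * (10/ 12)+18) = 66/ 1211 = 0.05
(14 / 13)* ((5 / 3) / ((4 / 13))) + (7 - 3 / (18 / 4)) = 73 / 6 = 12.17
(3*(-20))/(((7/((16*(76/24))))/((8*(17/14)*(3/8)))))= -77520/49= -1582.04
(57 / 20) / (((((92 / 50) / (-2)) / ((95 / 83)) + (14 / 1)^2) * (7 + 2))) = 9025 / 5563092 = 0.00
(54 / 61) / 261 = 6 / 1769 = 0.00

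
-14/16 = -7/8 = -0.88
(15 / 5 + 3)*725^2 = 3153750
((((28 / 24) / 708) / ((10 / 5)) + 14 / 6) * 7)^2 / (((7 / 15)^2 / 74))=363773418925 / 4010112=90714.03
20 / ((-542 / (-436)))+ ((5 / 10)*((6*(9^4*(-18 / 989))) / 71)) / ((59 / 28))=15374752688 / 1122731591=13.69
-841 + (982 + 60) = 201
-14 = -14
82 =82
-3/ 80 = -0.04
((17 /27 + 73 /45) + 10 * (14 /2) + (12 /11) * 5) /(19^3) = 0.01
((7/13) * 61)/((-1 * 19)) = -427/247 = -1.73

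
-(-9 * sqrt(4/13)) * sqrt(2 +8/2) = 18 * sqrt(78)/13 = 12.23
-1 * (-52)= 52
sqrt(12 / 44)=sqrt(33) / 11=0.52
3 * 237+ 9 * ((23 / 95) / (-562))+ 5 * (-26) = 31019383 / 53390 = 581.00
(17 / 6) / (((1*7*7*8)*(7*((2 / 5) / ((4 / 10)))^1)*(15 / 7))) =17 / 35280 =0.00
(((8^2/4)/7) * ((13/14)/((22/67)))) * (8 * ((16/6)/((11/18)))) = 1337856/5929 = 225.65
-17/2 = -8.50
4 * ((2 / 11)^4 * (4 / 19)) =256 / 278179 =0.00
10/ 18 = 5/ 9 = 0.56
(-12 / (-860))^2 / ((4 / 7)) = 0.00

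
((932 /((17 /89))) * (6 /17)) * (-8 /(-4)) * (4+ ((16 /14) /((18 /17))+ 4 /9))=19025.15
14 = 14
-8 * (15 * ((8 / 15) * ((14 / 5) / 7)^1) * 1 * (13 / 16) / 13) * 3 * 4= -96 / 5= -19.20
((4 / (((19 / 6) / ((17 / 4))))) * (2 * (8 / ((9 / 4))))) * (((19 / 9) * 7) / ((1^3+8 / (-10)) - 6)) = -76160 / 783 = -97.27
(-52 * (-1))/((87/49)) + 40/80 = 5183/174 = 29.79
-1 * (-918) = 918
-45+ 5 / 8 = -355 / 8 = -44.38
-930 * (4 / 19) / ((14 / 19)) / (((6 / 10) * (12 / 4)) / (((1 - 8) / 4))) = 775 / 3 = 258.33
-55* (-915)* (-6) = -301950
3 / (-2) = -3 / 2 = -1.50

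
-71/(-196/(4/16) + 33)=71/751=0.09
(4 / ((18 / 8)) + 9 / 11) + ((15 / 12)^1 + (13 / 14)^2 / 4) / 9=214127 / 77616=2.76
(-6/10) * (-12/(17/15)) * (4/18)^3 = 0.07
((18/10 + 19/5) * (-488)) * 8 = -109312/5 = -21862.40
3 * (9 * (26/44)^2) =4563/484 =9.43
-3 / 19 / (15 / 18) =-18 / 95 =-0.19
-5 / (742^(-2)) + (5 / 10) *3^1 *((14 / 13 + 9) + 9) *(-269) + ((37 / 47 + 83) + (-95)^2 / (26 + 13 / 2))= -1686455352 / 611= -2760156.06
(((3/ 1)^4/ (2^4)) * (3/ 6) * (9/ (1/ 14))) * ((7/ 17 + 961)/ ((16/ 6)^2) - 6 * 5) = 73008621/ 2176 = 33551.76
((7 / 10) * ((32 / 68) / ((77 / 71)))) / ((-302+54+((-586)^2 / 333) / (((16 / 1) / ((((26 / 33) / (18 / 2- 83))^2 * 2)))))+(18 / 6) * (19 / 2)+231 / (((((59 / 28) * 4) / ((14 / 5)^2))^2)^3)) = -26398748215139098740820312500 / 6072250117854912353434056826001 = -0.00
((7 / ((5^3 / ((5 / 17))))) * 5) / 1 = 7 / 85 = 0.08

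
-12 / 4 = -3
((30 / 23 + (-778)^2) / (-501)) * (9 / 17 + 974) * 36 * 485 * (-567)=761093269947140760 / 65297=11655868875249.10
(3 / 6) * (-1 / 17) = -1 / 34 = -0.03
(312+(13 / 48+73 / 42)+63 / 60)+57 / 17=3031281 / 9520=318.41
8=8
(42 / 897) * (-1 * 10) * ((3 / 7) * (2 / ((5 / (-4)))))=96 / 299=0.32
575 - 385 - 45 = 145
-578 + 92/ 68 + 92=-8239/ 17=-484.65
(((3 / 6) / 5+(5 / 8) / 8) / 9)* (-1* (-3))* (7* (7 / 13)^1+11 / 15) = 8341 / 31200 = 0.27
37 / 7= 5.29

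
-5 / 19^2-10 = -3615 / 361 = -10.01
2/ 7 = 0.29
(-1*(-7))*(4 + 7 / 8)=34.12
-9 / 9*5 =-5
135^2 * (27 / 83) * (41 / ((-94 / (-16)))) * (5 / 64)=100875375 / 31208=3232.36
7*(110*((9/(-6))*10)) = -11550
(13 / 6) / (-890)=-13 / 5340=-0.00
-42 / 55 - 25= -1417 / 55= -25.76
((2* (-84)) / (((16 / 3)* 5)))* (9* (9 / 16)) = -31.89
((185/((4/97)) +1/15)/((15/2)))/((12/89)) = 23956931/5400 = 4436.47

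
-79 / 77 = -1.03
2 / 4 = 1 / 2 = 0.50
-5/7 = -0.71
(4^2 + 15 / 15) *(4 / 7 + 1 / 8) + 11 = 1279 / 56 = 22.84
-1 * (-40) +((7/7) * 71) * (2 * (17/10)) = 1407/5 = 281.40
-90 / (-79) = 90 / 79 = 1.14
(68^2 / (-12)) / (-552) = 289 / 414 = 0.70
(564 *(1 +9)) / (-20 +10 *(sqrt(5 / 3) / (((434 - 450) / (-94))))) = 216576 / 10277 +212064 *sqrt(15) / 10277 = 100.99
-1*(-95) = 95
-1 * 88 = -88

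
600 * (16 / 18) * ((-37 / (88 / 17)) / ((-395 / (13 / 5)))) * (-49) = -1229.53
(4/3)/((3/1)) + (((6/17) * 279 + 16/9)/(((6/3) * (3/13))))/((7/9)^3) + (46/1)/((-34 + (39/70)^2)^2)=660888248222336495/1430109230051439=462.12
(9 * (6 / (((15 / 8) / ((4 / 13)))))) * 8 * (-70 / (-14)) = 4608 / 13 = 354.46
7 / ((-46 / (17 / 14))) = -17 / 92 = -0.18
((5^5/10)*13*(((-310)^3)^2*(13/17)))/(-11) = -46871288152812500000/187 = -250648599747660427.81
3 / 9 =0.33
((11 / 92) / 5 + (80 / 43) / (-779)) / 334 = 331667 / 5146479080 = 0.00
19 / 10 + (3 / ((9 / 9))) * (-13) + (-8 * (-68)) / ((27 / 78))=138101 / 90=1534.46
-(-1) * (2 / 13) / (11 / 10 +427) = 0.00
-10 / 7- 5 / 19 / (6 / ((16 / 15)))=-1.48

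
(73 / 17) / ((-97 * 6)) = -73 / 9894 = -0.01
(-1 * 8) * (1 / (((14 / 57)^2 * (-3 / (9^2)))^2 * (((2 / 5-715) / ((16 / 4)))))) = 8550360810 / 953197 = 8970.19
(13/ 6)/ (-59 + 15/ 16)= -104/ 2787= -0.04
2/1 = 2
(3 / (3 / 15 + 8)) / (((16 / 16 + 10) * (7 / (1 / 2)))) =0.00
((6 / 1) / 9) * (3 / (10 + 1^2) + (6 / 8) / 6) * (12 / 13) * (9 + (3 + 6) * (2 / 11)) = 315 / 121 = 2.60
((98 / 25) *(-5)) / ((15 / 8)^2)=-5.58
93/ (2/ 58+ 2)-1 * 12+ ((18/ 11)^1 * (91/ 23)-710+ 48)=-9281815/ 14927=-621.81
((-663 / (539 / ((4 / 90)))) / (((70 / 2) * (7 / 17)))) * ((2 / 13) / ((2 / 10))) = -1156 / 396165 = -0.00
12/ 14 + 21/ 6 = 61/ 14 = 4.36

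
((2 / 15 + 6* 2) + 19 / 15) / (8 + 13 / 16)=1072 / 705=1.52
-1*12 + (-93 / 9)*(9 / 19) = -321 / 19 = -16.89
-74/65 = -1.14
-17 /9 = -1.89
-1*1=-1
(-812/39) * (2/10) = -812/195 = -4.16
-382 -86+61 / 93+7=-42812 / 93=-460.34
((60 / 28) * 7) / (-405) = -1 / 27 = -0.04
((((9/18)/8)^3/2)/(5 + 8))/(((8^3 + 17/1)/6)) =3/28168192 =0.00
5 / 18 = 0.28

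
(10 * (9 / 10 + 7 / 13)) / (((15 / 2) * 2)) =187 / 195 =0.96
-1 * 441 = -441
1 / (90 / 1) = 0.01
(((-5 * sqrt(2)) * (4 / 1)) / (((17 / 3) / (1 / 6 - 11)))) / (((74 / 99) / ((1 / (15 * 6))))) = 715 * sqrt(2) / 1258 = 0.80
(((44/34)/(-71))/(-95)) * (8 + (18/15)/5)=4532/2866625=0.00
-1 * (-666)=666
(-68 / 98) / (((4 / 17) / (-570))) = 82365 / 49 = 1680.92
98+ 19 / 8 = 803 / 8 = 100.38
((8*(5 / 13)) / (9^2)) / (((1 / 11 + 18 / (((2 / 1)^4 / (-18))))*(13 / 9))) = -1760 / 1349127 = -0.00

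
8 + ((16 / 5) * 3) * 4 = 232 / 5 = 46.40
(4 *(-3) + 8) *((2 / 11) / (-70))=4 / 385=0.01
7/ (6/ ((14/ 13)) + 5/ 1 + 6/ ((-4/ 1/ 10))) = -1.58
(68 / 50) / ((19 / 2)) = 68 / 475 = 0.14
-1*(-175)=175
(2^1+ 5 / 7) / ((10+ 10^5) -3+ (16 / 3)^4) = 1539 / 57162721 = 0.00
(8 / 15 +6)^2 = 9604 / 225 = 42.68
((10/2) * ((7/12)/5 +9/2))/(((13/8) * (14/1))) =277/273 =1.01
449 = 449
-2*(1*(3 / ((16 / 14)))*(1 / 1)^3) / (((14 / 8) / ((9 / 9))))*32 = -96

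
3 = 3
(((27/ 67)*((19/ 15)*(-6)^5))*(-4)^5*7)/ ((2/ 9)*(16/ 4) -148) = -21445337088/ 110885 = -193401.61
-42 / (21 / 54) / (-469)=0.23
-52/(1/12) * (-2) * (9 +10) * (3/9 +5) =126464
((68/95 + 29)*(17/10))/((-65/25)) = -19.43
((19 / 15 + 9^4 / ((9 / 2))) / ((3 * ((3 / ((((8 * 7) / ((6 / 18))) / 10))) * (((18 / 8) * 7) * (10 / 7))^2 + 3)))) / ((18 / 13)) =15935192 / 4236705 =3.76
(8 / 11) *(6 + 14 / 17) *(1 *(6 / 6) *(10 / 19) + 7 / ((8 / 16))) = 256128 / 3553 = 72.09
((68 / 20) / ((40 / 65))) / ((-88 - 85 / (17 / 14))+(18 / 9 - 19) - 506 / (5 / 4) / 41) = -9061 / 303192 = -0.03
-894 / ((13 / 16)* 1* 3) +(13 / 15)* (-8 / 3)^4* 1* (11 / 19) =-341.40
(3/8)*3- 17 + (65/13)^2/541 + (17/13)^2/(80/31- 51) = -17416876735/1097879432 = -15.86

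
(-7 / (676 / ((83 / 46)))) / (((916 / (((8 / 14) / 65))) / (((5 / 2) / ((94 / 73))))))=-6059 / 17403684896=-0.00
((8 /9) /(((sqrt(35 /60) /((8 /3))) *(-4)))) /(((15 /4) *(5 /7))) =-128 *sqrt(21) /2025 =-0.29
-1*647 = -647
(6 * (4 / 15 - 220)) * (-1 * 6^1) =39552 / 5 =7910.40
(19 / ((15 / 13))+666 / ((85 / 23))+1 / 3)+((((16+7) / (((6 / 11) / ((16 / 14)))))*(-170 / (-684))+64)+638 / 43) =3777748298 / 13125105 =287.83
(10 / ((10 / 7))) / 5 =7 / 5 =1.40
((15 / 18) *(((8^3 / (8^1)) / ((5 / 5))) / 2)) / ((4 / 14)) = 280 / 3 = 93.33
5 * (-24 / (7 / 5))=-600 / 7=-85.71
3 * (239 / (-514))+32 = 15731 / 514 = 30.61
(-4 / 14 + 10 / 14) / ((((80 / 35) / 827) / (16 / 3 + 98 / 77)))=90143 / 88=1024.35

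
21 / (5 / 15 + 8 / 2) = 63 / 13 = 4.85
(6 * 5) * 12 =360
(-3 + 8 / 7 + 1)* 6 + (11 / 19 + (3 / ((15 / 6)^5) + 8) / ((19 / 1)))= -1721203 / 415625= -4.14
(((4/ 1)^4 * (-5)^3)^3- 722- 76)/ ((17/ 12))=-393216000009576/ 17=-23130352941739.76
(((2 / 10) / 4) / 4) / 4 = 1 / 320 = 0.00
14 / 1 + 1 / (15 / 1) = 211 / 15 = 14.07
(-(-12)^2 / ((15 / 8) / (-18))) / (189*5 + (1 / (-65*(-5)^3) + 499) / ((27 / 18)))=33696000 / 31143127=1.08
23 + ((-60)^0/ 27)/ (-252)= 156491/ 6804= 23.00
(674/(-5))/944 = -0.14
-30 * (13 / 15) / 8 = -13 / 4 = -3.25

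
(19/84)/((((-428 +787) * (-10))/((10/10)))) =-19/301560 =-0.00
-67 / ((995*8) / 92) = -1541 / 1990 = -0.77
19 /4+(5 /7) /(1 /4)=213 /28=7.61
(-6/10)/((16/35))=-21/16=-1.31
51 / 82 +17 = 1445 / 82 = 17.62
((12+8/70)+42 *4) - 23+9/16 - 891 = -410661/560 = -733.32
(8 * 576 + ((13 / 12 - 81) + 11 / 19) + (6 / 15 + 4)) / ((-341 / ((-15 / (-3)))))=-5167691 / 77748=-66.47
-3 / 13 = -0.23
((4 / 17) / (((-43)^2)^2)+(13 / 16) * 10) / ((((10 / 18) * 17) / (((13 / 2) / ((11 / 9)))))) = 4.58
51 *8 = 408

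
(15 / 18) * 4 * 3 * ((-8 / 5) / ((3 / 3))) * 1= -16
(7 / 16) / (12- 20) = -7 / 128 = -0.05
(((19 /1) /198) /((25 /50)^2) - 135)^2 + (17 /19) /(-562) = 1896507977245 /104655078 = 18121.51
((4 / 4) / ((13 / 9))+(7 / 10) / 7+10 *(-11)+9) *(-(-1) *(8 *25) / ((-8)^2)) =-65135 / 208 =-313.15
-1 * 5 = -5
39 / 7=5.57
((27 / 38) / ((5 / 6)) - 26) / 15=-2389 / 1425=-1.68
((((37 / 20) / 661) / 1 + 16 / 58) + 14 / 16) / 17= 884581 / 13034920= 0.07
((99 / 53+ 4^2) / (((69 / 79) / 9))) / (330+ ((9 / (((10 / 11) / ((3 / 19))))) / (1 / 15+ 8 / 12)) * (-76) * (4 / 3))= 74813 / 46322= 1.62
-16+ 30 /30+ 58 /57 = -797 /57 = -13.98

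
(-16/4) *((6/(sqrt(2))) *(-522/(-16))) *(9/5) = -7047 *sqrt(2)/10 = -996.60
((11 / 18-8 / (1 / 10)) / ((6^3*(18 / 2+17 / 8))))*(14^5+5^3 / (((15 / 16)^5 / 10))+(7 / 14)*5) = -1873580046871 / 105107220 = -17825.42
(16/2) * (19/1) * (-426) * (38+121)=-10295568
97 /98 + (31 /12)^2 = 54073 /7056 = 7.66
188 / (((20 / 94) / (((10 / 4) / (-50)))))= -2209 / 50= -44.18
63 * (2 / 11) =126 / 11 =11.45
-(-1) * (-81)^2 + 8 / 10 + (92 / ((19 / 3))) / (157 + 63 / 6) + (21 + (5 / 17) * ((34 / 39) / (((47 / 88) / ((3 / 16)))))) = 25601295289 / 3889015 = 6582.98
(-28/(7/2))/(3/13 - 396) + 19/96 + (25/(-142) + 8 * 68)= 544.04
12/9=4/3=1.33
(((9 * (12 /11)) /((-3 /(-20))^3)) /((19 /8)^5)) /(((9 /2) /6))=4194304000 /81711267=51.33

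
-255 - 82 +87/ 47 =-335.15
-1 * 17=-17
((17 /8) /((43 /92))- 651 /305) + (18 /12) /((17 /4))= 1232953 /445910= 2.77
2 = 2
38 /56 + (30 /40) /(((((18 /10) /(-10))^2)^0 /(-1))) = -1 /14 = -0.07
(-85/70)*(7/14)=-17/28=-0.61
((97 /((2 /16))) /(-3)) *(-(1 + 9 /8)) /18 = 1649 /54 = 30.54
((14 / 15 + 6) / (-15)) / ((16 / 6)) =-13 / 75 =-0.17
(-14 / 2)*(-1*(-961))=-6727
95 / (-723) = -95 / 723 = -0.13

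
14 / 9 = 1.56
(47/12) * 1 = 47/12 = 3.92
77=77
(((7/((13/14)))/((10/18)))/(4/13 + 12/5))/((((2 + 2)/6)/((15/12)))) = 6615/704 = 9.40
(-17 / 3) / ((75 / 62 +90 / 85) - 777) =17918 / 2449701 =0.01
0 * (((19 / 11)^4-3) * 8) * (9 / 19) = 0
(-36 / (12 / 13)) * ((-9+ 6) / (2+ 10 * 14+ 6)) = 117 / 148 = 0.79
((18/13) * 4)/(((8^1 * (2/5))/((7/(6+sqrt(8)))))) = 135/52- 45 * sqrt(2)/52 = 1.37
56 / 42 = 1.33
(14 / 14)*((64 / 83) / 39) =64 / 3237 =0.02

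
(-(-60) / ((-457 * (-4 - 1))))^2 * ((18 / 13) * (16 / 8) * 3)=15552 / 2715037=0.01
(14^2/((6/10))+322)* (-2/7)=-185.33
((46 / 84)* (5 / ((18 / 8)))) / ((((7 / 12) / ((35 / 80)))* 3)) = 115 / 378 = 0.30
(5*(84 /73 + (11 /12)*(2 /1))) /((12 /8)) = 6535 /657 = 9.95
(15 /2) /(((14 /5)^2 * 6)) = 125 /784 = 0.16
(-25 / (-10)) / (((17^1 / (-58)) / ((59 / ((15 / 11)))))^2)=708460082 / 13005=54475.98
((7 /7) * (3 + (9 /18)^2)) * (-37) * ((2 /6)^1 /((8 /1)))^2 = -481 /2304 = -0.21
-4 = -4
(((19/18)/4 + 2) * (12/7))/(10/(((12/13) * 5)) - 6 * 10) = -163/2429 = -0.07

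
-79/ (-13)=79/ 13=6.08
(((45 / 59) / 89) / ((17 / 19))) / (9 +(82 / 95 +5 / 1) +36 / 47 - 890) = -3817575 / 348504259622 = -0.00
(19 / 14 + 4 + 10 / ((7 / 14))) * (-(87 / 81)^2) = -298555 / 10206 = -29.25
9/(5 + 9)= 9/14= 0.64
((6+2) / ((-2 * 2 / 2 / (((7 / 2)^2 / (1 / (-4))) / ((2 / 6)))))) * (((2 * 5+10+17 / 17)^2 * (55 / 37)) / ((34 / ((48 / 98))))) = 3492720 / 629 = 5552.81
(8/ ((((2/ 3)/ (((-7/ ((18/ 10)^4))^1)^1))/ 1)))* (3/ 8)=-4375/ 1458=-3.00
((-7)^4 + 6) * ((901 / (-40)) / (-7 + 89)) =-2168707 / 3280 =-661.19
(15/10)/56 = 3/112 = 0.03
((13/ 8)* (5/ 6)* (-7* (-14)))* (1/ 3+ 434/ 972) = 1207115/ 11664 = 103.49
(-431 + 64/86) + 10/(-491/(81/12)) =-18173787/42226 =-430.39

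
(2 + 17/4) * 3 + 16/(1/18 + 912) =18.77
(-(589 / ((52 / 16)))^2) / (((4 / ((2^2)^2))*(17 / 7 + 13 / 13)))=-38318.69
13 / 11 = 1.18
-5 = -5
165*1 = 165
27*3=81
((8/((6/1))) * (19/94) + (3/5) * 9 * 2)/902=3902/317955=0.01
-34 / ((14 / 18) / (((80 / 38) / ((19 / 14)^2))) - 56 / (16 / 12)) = 342720 / 416501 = 0.82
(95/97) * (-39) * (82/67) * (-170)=51647700/6499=7947.02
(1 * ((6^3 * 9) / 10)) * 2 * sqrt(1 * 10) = 1944 * sqrt(10) / 5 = 1229.49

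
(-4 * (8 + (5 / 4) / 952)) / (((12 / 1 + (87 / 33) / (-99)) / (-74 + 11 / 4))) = 9456511185 / 49652512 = 190.45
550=550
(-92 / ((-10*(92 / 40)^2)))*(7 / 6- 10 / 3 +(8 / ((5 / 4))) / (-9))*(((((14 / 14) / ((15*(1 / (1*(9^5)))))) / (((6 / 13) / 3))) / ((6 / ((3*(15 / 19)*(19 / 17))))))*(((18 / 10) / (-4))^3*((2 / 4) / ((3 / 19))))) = 101993625279 / 6256000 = 16303.33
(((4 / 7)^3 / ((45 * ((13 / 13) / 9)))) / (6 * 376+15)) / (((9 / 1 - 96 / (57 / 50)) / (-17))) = 20672 / 5565619185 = 0.00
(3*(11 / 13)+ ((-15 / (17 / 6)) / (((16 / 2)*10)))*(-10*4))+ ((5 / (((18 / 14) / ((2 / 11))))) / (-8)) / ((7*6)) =2721791 / 525096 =5.18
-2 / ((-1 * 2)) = 1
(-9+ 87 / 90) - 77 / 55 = -283 / 30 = -9.43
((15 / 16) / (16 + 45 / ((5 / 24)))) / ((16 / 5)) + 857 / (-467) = -50863919 / 27736064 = -1.83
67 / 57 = 1.18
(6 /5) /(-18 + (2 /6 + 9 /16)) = -288 /4105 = -0.07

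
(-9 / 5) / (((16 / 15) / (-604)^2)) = -615627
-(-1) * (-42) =-42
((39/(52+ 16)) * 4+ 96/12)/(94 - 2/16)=1400/12767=0.11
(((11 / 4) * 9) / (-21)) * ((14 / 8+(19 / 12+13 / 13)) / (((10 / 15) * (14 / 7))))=-429 / 112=-3.83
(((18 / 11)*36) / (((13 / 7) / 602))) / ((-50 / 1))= -1365336 / 3575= -381.91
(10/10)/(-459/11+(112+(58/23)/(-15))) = 3795/266047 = 0.01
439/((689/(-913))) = -400807/689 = -581.72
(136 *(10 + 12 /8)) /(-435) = -1564 /435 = -3.60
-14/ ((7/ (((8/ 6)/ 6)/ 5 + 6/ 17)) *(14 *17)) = -304/ 91035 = -0.00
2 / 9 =0.22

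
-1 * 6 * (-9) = 54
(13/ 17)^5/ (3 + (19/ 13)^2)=0.05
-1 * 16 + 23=7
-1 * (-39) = 39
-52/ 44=-13/ 11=-1.18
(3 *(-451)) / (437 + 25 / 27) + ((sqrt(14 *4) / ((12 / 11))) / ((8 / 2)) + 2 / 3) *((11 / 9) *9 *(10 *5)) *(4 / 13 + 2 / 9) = 793574419 / 4150224 + 93775 *sqrt(14) / 702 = 691.03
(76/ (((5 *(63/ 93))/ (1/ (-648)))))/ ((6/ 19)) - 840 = -85741591/ 102060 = -840.11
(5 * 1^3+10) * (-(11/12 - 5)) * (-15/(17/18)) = -33075/34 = -972.79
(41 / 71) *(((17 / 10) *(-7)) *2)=-4879 / 355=-13.74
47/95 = 0.49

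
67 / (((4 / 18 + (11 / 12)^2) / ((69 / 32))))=4623 / 34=135.97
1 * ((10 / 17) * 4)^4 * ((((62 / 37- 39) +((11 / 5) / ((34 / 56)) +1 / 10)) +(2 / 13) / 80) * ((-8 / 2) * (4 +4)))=22506534912000 / 682951217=32954.82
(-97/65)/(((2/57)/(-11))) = 60819/130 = 467.84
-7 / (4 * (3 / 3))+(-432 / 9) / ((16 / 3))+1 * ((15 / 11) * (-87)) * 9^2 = -423293 / 44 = -9620.30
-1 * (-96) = 96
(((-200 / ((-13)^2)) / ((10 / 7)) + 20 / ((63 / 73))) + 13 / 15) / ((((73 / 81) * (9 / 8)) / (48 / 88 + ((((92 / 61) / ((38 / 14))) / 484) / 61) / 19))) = 876450985104472 / 70182664346795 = 12.49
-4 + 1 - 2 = -5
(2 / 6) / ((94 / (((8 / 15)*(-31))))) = -124 / 2115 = -0.06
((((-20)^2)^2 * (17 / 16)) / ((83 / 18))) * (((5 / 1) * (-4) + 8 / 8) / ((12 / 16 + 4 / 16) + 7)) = -7267500 / 83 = -87560.24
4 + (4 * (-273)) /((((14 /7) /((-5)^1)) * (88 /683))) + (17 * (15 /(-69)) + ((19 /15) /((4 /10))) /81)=5210681213 /245916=21188.87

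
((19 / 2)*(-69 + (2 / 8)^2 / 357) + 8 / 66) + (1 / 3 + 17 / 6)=-81959375 / 125664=-652.21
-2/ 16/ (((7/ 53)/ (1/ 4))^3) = -148877/ 175616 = -0.85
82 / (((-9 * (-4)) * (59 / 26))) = 533 / 531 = 1.00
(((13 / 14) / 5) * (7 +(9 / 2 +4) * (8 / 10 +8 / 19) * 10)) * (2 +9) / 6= 60203 / 1596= 37.72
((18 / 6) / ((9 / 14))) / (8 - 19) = -0.42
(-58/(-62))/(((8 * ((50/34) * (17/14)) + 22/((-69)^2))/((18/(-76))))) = -8698347/561027212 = -0.02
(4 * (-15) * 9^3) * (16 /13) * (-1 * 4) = 2799360 /13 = 215335.38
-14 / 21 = -2 / 3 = -0.67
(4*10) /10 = 4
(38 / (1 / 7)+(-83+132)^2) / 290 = 2667 / 290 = 9.20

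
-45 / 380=-9 / 76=-0.12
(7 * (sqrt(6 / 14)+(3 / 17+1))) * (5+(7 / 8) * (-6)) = -35 / 17-sqrt(21) / 4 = -3.20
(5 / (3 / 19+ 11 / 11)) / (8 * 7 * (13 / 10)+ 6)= 475 / 8668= 0.05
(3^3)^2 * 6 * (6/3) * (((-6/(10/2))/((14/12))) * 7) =-314928/5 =-62985.60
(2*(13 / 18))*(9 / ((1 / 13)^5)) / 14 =344772.07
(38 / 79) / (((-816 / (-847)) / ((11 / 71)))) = 177023 / 2288472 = 0.08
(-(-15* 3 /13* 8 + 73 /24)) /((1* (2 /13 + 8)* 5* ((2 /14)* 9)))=0.47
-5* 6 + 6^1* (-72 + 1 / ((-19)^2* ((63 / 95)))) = -184328 / 399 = -461.97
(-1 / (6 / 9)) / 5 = -0.30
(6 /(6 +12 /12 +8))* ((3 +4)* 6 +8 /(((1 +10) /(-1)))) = 908 /55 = 16.51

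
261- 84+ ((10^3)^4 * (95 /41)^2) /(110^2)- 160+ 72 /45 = 451250018916293 /1017005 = 443704818.48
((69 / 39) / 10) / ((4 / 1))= 23 / 520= 0.04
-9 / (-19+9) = 9 / 10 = 0.90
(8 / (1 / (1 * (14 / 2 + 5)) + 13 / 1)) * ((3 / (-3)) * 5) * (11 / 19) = -5280 / 2983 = -1.77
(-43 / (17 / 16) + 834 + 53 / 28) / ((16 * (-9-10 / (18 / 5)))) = -3407589 / 807296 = -4.22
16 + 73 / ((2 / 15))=1127 / 2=563.50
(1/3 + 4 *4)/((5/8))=392/15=26.13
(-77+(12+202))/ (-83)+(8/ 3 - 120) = -29627/ 249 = -118.98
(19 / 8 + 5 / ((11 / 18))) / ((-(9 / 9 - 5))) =929 / 352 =2.64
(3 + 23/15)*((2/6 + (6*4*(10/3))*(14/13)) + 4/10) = 1152124/2925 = 393.89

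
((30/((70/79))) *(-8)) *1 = -1896/7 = -270.86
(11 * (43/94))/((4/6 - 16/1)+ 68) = 1419/14852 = 0.10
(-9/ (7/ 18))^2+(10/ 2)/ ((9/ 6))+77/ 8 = 645095/ 1176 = 548.55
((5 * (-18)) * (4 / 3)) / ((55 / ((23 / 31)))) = -552 / 341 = -1.62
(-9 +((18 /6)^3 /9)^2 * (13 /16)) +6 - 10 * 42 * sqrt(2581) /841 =69 /16 - 420 * sqrt(2581) /841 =-21.06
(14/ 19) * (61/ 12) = 427/ 114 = 3.75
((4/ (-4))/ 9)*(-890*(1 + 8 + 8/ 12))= 25810/ 27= 955.93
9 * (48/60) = 36/5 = 7.20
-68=-68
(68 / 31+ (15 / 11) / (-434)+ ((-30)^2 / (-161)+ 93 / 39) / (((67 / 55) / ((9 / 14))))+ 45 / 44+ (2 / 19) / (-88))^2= 373985803362269478249 / 161793136150653403396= 2.31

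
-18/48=-3/8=-0.38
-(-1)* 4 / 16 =1 / 4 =0.25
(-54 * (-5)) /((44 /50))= 3375 /11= 306.82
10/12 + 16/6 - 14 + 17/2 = -2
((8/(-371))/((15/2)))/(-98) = 8/272685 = 0.00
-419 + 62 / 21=-8737 / 21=-416.05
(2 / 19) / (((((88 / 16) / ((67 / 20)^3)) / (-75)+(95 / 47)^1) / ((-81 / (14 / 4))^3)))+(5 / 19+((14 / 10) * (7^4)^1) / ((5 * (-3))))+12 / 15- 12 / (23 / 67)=-174077227376973554 / 192538140958275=-904.12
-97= -97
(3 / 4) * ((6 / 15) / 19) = 0.02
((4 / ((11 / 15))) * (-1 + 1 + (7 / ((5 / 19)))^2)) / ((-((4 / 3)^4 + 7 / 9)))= -17193708 / 17545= -979.98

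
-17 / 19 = -0.89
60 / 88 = 15 / 22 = 0.68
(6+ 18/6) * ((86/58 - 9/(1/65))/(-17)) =152298/493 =308.92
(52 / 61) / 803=52 / 48983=0.00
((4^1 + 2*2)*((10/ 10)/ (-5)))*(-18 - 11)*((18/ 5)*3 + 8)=21808/ 25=872.32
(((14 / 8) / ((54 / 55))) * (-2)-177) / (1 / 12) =-19501 / 9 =-2166.78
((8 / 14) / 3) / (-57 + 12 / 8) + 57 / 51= 44153 / 39627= 1.11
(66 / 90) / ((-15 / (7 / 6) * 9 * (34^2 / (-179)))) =13783 / 14045400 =0.00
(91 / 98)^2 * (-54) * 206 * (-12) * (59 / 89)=332752212 / 4361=76301.81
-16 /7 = -2.29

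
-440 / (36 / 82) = -9020 / 9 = -1002.22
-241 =-241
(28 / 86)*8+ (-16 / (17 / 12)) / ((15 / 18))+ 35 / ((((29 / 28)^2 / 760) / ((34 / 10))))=259123975344 / 3073855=84299.35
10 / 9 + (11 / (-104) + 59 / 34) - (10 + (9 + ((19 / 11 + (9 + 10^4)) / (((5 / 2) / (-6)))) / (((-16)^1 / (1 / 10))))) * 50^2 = -74020950901 / 175032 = -422899.53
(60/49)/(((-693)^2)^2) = 20/3767105332683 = 0.00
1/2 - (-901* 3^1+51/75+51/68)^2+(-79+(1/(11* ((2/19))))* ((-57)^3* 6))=-908401496139/110000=-8258195.42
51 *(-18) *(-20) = 18360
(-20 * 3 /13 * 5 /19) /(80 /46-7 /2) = 4600 /6669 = 0.69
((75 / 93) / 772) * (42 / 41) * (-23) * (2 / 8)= -12075 / 1962424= -0.01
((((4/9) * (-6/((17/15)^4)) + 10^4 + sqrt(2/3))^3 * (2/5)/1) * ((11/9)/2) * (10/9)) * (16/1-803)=-3360876962670484590100533700000/15730800405203547-108665301174577778666948 * sqrt(6)/5085327174489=-213701798542672.32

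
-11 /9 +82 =727 /9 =80.78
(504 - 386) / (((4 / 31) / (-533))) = -974857 / 2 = -487428.50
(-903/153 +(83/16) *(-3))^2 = 306775225/665856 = 460.72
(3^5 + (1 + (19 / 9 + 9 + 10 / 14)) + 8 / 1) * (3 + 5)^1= 132968 / 63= 2110.60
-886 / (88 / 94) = -20821 / 22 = -946.41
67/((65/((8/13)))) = 536/845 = 0.63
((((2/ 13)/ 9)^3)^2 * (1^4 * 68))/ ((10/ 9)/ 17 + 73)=73984/ 3186218956841739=0.00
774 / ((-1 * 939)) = -0.82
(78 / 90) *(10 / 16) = 13 / 24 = 0.54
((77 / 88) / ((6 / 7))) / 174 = 49 / 8352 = 0.01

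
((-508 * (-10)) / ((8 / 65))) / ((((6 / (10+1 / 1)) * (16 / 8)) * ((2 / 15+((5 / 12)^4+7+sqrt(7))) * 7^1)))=2913481040184000 / 3334589033167 -406713415680000 * sqrt(7) / 3334589033167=551.02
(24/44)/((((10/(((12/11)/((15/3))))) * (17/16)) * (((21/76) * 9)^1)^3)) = 28094464/38576000925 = 0.00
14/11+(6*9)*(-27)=-16024/11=-1456.73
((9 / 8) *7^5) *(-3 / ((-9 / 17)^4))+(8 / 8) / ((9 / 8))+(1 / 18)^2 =-1403735713 / 1944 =-722086.27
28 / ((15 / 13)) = 364 / 15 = 24.27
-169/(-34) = 169/34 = 4.97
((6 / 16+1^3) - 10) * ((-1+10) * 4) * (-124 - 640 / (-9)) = 16422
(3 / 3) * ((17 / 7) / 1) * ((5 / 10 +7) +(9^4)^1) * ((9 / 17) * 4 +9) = 354699 / 2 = 177349.50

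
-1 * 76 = -76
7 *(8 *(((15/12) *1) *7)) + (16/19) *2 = 491.68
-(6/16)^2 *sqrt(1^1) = -9/64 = -0.14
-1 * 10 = -10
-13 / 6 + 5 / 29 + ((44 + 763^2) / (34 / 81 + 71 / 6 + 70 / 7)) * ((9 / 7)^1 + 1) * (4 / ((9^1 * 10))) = 58307932987 / 21954450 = 2655.86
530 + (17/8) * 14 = 2239/4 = 559.75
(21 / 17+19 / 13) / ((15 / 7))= 4172 / 3315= 1.26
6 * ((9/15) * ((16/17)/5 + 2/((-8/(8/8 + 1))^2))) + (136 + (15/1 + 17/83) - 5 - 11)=19236511/141100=136.33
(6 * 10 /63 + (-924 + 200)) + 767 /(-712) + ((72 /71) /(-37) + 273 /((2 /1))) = -587.65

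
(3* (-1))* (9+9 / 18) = -57 / 2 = -28.50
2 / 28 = 1 / 14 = 0.07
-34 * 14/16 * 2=-59.50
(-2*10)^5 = -3200000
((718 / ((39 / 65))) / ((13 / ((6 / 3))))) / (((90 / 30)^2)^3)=0.25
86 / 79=1.09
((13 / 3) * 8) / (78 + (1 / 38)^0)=104 / 237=0.44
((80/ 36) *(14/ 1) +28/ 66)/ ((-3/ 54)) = -6244/ 11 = -567.64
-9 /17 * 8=-72 /17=-4.24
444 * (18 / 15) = 532.80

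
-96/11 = -8.73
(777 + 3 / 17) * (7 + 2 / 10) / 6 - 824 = 9232 / 85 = 108.61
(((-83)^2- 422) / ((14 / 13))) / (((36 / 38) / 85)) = 538788.35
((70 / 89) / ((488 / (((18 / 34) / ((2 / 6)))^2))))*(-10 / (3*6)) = -14175 / 6275924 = -0.00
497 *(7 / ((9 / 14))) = 48706 / 9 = 5411.78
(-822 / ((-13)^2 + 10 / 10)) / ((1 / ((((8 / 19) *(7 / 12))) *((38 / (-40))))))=959 / 850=1.13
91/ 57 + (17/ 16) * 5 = 6301/ 912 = 6.91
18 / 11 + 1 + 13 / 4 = 259 / 44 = 5.89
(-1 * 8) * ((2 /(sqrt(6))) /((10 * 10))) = -2 * sqrt(6) /75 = -0.07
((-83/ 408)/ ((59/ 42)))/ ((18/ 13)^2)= -98189/ 1299888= -0.08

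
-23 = -23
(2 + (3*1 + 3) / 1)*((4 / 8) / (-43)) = -4 / 43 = -0.09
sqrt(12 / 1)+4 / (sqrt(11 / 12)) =2 * sqrt(3)+8 * sqrt(33) / 11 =7.64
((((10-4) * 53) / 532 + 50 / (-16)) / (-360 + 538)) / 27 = -2689 / 5113584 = -0.00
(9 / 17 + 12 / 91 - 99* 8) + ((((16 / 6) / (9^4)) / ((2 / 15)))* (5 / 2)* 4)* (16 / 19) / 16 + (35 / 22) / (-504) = -26859003035869 / 33941155248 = -791.34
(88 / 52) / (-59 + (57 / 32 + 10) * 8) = 0.05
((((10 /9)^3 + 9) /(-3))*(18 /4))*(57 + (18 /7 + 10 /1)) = -3682207 /3402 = -1082.37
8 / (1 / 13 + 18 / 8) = 416 / 121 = 3.44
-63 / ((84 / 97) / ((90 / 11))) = -13095 / 22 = -595.23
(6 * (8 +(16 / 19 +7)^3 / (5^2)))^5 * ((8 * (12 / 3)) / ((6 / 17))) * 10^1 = 3164803117325393426542612780963279229952 / 29650638730224215427734375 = 106736422986374.62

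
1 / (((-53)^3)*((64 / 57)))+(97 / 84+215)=43250553827 / 200090688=216.15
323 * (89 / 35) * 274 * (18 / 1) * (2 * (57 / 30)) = 15393279.29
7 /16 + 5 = 87 /16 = 5.44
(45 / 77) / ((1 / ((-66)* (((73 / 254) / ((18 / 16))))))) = -8760 / 889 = -9.85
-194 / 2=-97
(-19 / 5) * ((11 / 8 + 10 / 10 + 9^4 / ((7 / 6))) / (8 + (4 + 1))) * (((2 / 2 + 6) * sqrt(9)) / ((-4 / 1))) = 17958477 / 2080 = 8633.88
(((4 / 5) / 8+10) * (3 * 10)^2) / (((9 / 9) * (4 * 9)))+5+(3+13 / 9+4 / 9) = 4723 / 18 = 262.39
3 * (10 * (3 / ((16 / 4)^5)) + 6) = 18.09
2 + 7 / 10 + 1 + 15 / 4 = 149 / 20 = 7.45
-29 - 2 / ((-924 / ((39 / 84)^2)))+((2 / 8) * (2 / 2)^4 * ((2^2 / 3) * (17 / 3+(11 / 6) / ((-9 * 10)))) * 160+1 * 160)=4226126771 / 9779616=432.14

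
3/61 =0.05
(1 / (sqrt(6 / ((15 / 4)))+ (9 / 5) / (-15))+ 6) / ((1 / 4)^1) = 1000*sqrt(10) / 991+ 24084 / 991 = 27.49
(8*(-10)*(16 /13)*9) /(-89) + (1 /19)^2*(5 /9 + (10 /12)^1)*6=12505085 /1253031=9.98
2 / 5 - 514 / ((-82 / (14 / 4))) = 9159 / 410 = 22.34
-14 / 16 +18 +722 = 5913 / 8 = 739.12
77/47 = 1.64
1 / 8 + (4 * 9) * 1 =289 / 8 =36.12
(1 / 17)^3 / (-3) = -1 / 14739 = -0.00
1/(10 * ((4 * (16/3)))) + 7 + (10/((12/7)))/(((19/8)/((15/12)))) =367531/36480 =10.07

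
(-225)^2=50625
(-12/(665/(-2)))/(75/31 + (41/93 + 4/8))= 4464/415625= 0.01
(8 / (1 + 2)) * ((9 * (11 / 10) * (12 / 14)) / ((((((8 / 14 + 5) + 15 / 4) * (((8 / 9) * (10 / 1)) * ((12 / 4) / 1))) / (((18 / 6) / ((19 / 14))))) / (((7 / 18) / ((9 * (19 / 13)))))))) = 14014 / 2355525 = 0.01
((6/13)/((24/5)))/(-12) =-5/624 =-0.01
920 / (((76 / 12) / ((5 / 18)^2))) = 5750 / 513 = 11.21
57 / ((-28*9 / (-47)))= 893 / 84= 10.63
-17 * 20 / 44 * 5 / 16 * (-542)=115175 / 88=1308.81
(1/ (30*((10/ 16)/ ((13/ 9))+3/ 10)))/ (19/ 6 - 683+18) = -104/ 1512951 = -0.00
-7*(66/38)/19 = -231/361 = -0.64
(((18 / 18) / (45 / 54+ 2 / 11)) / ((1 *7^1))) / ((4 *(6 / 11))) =121 / 1876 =0.06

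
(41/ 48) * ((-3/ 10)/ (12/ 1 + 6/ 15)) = -41/ 1984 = -0.02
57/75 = 19/25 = 0.76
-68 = -68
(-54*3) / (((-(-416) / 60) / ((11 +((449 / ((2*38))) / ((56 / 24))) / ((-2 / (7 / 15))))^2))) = -15207892803 / 6007040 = -2531.68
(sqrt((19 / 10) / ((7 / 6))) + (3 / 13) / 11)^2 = 6*sqrt(1995) / 5005 + 1165908 / 715715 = 1.68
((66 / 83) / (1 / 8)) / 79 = 528 / 6557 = 0.08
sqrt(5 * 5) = 5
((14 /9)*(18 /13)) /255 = 28 /3315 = 0.01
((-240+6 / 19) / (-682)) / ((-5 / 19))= -1.34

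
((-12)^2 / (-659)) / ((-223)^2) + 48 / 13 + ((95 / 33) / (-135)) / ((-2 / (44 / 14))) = 900000198869 / 241558070481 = 3.73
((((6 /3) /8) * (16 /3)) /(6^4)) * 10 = 0.01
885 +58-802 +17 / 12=1709 / 12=142.42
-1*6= -6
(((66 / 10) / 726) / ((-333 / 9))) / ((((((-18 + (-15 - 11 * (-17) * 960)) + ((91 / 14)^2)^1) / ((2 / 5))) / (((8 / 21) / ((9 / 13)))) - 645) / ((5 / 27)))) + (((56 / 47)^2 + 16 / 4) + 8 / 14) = 690303648282635392 / 115221991725969975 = 5.99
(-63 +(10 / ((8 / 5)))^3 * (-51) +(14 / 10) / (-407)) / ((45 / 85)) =-27707385281 / 1172160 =-23637.89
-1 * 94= -94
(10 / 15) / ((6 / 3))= 1 / 3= 0.33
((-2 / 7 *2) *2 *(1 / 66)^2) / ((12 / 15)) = -5 / 15246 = -0.00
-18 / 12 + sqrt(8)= -3 / 2 + 2 * sqrt(2)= 1.33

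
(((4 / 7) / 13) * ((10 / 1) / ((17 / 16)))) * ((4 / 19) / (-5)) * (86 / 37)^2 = -3786752 / 40239017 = -0.09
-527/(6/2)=-527/3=-175.67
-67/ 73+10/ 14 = -104/ 511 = -0.20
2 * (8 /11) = 16 /11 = 1.45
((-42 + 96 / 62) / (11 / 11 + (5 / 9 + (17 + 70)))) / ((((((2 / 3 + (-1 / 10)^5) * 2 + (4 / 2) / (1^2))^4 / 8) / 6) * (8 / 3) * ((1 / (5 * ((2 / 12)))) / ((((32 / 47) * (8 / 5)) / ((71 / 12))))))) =-52655961600000000000000000000 / 5152830017724533544354692227979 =-0.01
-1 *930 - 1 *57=-987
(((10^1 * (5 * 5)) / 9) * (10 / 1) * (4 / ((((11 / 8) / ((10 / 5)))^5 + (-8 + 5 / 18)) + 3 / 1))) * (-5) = 52428800000 / 43115021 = 1216.02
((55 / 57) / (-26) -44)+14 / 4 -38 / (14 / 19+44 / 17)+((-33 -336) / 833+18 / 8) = -7389220131 / 147317716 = -50.16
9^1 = 9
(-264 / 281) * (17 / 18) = -748 / 843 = -0.89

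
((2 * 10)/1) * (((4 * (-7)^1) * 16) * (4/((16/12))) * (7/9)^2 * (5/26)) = -1097600/351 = -3127.07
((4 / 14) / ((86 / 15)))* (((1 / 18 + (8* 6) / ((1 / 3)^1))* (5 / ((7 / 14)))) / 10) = 12965 / 1806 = 7.18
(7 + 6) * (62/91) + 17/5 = 429/35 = 12.26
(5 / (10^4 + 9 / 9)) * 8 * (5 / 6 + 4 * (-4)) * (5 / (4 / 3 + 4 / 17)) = -7735 / 40004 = -0.19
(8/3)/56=1/21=0.05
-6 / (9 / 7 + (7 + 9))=-42 / 121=-0.35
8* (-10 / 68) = -20 / 17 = -1.18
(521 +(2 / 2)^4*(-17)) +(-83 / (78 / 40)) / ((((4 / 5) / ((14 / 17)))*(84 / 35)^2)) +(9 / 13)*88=26604043 / 47736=557.32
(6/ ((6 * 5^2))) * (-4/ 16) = -0.01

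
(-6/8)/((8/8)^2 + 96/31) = -93/508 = -0.18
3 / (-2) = -3 / 2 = -1.50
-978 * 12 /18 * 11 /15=-7172 /15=-478.13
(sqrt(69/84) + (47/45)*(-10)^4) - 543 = sqrt(161)/14 + 89113/9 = 9902.35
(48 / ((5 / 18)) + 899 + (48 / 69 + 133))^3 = 2664345037971968 / 1520875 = 1751850111.27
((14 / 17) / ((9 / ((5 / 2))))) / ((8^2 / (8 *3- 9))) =175 / 3264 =0.05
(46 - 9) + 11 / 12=455 / 12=37.92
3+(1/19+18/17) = 1328/323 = 4.11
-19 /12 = -1.58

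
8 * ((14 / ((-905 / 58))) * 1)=-6496 / 905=-7.18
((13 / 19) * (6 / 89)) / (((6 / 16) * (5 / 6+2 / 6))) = 0.11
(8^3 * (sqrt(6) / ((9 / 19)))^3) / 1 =7023616 * sqrt(6) / 243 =70799.49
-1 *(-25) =25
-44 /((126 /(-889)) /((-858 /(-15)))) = 799084 /45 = 17757.42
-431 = -431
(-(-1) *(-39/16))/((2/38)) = -741/16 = -46.31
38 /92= 19 /46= 0.41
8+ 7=15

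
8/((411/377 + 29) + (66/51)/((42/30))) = 179452/695703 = 0.26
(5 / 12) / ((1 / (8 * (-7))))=-70 / 3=-23.33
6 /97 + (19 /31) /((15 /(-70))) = -25244 /9021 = -2.80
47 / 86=0.55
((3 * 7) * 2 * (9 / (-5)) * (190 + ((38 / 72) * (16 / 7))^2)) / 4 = -379943 / 105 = -3618.50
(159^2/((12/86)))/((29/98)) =17755689/29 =612265.14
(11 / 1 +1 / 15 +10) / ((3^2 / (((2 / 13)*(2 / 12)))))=316 / 5265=0.06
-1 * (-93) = 93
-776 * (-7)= 5432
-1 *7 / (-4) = 7 / 4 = 1.75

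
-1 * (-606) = 606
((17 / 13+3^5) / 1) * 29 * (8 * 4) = 2947328 / 13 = 226717.54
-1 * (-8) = 8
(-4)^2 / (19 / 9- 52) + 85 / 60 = 5905 / 5388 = 1.10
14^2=196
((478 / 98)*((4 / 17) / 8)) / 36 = 239 / 59976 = 0.00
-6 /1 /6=-1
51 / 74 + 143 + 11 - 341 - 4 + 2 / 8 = -28129 / 148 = -190.06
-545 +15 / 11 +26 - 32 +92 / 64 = -548.20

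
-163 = -163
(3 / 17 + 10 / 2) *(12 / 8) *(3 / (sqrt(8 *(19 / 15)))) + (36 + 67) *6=99 *sqrt(570) / 323 + 618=625.32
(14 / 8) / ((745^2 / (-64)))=-112 / 555025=-0.00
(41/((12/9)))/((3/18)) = 369/2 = 184.50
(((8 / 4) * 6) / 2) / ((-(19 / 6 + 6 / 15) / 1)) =-180 / 107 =-1.68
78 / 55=1.42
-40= -40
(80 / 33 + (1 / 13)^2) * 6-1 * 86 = -71.42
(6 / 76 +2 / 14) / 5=59 / 1330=0.04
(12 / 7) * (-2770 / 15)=-2216 / 7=-316.57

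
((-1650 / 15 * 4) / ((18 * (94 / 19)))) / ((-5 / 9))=418 / 47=8.89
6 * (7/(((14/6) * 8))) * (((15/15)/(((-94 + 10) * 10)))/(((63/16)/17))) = -17/1470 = -0.01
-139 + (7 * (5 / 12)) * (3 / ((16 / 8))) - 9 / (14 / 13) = -8007 / 56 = -142.98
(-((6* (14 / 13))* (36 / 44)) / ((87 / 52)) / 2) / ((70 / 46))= -1656 / 1595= -1.04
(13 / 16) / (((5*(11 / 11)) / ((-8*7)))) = -91 / 10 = -9.10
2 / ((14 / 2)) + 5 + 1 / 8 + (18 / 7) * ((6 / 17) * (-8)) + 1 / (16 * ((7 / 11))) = -3335 / 1904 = -1.75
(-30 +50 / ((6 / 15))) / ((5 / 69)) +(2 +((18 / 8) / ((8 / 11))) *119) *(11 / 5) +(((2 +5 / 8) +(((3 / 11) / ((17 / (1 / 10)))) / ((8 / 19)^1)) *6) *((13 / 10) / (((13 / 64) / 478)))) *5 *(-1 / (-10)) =923856577 / 149600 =6175.51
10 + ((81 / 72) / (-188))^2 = 22620241 / 2262016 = 10.00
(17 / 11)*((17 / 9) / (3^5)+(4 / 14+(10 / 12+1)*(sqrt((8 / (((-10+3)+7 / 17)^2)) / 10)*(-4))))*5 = 381905 / 168399 - 289*sqrt(5) / 84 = -5.43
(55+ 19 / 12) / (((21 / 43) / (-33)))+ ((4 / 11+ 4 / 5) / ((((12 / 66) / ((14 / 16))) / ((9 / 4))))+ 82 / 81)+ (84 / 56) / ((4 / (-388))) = -6407593 / 1620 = -3955.30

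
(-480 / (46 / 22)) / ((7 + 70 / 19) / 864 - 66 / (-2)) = -86676480 / 12464413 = -6.95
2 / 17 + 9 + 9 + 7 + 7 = 32.12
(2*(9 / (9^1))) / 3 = 2 / 3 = 0.67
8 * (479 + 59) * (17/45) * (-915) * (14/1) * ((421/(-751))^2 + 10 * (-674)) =237519120006458528/1692003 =140377481604.03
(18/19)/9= 2/19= 0.11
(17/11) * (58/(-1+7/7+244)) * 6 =1479/671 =2.20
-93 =-93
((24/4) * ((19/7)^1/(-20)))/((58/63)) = -513/580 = -0.88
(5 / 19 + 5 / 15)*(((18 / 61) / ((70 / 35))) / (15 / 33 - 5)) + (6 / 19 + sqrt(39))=8589 / 28975 + sqrt(39)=6.54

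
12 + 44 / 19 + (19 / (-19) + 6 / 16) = 2081 / 152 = 13.69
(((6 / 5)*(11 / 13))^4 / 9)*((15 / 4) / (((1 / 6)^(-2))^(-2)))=574.01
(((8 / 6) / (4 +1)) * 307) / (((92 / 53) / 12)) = 65084 / 115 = 565.95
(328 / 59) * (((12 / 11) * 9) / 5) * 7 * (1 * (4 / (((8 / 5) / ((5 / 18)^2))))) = 28700 / 1947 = 14.74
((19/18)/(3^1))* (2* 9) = 19/3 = 6.33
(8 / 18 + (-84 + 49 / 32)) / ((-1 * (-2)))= -23623 / 576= -41.01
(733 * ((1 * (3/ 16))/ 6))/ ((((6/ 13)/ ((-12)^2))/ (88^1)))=628914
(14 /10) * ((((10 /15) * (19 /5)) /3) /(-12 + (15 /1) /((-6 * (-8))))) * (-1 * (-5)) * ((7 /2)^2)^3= -15647317 /16830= -929.73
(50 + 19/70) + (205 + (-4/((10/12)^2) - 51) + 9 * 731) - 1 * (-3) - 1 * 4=2371779/350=6776.51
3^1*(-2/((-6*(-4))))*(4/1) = -1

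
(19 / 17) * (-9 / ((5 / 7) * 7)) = -171 / 85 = -2.01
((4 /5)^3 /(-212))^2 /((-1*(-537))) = 256 /23569265625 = 0.00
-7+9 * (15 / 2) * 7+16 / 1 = 963 / 2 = 481.50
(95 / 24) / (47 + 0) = 95 / 1128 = 0.08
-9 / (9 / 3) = -3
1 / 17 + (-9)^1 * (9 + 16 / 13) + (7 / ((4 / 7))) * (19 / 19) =-70515 / 884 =-79.77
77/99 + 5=52/9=5.78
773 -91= 682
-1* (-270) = 270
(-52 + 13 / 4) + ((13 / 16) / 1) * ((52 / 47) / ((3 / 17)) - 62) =-106067 / 1128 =-94.03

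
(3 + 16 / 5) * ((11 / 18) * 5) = 341 / 18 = 18.94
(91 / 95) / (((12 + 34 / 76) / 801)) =145782 / 2365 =61.64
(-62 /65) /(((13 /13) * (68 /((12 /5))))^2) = -0.00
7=7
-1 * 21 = -21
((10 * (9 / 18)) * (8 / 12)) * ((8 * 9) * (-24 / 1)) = -5760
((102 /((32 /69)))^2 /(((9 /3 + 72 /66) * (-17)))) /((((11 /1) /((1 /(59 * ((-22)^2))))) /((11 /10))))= -80937 /33228800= -0.00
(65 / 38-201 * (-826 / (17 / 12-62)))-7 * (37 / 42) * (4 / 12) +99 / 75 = -8514103664 / 3107925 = -2739.48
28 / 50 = 14 / 25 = 0.56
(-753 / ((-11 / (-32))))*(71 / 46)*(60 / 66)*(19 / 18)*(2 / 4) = -13543960 / 8349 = -1622.23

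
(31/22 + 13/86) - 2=-208/473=-0.44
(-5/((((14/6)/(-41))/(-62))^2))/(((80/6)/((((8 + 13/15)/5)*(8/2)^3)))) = -8839693152/175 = -50512532.30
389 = 389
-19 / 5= -3.80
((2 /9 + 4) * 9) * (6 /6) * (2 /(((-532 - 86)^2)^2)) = 19 /36466485444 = 0.00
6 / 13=0.46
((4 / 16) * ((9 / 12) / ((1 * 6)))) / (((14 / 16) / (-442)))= -221 / 14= -15.79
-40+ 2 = -38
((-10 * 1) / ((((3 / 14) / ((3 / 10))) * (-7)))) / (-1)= -2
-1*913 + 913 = 0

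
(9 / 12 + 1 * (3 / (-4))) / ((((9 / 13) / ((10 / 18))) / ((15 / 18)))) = 0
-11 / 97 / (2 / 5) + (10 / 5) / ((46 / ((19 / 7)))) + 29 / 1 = 900617 / 31234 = 28.83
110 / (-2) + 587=532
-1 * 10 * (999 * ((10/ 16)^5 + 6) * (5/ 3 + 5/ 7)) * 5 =-41569430625/ 57344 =-724913.34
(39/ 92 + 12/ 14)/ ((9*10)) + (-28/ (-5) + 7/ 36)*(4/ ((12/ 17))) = 5711857/ 173880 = 32.85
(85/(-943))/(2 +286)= -85/271584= -0.00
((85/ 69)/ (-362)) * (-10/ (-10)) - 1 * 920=-22979845/ 24978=-920.00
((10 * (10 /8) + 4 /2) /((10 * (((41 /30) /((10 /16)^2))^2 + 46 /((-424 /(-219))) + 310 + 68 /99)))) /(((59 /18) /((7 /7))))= 8559168750 /6707807856397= 0.00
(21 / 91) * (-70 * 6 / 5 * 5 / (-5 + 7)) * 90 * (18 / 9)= -113400 / 13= -8723.08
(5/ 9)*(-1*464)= -2320/ 9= -257.78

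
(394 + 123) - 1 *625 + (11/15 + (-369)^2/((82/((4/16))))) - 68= 28783/120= 239.86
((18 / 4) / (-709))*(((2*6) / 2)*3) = -81 / 709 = -0.11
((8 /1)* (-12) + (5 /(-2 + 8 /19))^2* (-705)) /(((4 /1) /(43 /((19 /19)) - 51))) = 85987 /6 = 14331.17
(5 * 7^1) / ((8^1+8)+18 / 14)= 245 / 121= 2.02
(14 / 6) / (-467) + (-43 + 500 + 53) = 714503 / 1401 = 510.00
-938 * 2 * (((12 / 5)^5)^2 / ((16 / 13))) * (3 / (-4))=70783156813824 / 9765625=7248195.26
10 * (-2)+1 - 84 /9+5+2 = -64 /3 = -21.33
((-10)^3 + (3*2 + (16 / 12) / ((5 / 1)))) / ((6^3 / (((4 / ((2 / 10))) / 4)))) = -7453 / 324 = -23.00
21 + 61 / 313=6634 / 313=21.19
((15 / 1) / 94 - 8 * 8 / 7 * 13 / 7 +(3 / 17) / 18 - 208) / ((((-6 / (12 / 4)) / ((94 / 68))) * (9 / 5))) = 66011585 / 764694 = 86.32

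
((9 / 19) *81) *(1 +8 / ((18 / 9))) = 3645 / 19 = 191.84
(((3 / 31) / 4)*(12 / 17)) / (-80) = -9 / 42160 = -0.00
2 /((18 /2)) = 2 /9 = 0.22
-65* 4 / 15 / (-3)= 52 / 9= 5.78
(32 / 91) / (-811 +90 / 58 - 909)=-928 / 4534985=-0.00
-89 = -89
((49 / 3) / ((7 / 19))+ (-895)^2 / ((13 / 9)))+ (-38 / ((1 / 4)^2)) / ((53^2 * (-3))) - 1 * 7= 20252078961 / 36517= 554593.17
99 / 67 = 1.48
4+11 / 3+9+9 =77 / 3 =25.67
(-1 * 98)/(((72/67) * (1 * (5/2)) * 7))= -469/90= -5.21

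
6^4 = 1296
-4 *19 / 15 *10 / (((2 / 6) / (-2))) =304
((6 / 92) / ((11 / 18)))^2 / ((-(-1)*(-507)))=-243 / 10817521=-0.00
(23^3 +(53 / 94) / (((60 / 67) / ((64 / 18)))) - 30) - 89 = 76458764 / 6345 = 12050.24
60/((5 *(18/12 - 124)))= -24/245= -0.10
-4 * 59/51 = -236/51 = -4.63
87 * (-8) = -696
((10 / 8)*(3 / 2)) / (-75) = -1 / 40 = -0.02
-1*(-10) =10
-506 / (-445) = 506 / 445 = 1.14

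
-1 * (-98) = 98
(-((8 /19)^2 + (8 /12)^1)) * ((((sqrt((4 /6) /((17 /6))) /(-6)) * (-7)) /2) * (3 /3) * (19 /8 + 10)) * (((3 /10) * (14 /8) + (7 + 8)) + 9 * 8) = -123196689 * sqrt(17) /1963840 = -258.65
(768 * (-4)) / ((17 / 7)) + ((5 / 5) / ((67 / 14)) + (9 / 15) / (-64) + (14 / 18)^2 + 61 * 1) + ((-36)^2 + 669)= 22492400023 / 29522880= 761.86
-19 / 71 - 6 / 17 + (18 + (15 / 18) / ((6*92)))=69481859 / 3997584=17.38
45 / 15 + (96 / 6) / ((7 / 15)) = 261 / 7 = 37.29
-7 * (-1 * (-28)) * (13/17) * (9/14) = -1638/17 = -96.35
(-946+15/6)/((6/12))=-1887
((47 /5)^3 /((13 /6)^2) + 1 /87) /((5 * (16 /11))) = 3577142371 /147030000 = 24.33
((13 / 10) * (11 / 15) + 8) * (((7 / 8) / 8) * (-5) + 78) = 6657251 / 9600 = 693.46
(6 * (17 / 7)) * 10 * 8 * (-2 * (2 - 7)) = 81600 / 7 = 11657.14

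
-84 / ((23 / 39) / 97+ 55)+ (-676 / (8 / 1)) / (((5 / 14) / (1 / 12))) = -21.24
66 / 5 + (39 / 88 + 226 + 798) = 456563 / 440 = 1037.64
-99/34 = -2.91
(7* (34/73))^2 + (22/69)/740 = 1446179939/136049370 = 10.63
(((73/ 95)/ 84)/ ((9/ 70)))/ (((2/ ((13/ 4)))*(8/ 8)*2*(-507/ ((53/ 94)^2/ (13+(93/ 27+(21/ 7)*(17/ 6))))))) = -205057/ 141111202752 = -0.00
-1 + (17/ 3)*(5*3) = 84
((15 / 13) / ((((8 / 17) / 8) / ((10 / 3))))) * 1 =850 / 13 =65.38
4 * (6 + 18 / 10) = 156 / 5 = 31.20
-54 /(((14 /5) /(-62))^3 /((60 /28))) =3016338750 /2401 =1256284.36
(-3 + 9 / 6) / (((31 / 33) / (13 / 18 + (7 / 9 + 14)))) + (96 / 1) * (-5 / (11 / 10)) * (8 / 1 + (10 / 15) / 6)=-470467 / 132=-3564.14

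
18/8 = 9/4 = 2.25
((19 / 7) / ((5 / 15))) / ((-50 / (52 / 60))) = -247 / 1750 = -0.14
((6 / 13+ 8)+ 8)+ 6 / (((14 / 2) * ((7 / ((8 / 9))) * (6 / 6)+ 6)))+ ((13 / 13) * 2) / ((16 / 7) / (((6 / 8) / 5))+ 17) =37805632 / 2279459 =16.59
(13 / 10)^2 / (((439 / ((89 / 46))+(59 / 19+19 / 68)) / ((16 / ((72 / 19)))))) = 184613234 / 5957965125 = 0.03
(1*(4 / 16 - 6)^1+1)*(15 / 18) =-95 / 24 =-3.96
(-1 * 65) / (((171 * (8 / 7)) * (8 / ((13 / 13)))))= -455 / 10944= -0.04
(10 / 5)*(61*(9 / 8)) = 549 / 4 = 137.25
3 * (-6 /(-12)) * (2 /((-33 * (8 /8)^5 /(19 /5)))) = -19 /55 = -0.35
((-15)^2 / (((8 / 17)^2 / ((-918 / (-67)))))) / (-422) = -29846475 / 904768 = -32.99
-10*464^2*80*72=-12401049600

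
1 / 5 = 0.20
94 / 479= 0.20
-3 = -3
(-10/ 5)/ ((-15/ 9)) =6/ 5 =1.20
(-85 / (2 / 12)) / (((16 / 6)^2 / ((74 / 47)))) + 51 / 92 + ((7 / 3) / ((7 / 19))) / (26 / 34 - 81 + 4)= -236304607 / 2101464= -112.45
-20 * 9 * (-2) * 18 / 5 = 1296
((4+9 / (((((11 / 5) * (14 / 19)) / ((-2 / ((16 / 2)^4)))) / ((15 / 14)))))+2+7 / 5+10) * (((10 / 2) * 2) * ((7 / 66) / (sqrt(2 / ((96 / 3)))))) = 128027777 / 1734656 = 73.81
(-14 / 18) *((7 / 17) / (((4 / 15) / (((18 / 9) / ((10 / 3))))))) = -49 / 68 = -0.72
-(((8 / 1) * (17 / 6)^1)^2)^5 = -2113922820157210624 / 59049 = -35799468579606.95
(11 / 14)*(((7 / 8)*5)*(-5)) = -275 / 16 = -17.19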